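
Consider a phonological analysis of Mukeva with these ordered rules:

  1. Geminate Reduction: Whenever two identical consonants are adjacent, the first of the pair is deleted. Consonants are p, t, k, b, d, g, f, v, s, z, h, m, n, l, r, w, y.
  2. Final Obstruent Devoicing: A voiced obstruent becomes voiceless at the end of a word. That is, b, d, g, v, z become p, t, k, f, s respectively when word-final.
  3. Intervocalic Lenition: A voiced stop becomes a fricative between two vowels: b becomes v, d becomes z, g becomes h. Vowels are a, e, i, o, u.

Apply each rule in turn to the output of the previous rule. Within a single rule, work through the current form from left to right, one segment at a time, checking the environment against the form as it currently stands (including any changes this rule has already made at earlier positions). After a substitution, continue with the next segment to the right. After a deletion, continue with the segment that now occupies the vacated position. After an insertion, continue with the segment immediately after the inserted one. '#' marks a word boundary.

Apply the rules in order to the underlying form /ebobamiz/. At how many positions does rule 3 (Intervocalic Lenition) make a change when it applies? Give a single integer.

1 Geminate Reduction: no change — [ebobamiz]
2 Final Obstruent Devoicing: [ebobamiz] → [ebobamis]
3 Intervocalic Lenition: [ebobamis] → [evovamis]
Rule 3 changed 2 position(s).

2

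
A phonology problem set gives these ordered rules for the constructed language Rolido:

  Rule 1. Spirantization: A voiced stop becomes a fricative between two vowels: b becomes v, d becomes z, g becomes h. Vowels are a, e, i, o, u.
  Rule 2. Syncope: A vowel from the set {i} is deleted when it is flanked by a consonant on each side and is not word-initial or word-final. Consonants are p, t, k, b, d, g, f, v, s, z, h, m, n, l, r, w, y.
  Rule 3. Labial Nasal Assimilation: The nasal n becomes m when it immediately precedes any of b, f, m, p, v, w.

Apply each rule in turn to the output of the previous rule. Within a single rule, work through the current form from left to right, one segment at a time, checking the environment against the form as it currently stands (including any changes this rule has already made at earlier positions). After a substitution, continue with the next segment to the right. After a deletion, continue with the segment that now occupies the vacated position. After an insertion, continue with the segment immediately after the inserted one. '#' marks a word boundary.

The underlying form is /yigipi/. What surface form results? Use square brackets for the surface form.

Rule 1 Spirantization: [yigipi] → [yihipi]
Rule 2 Syncope: [yihipi] → [yhpi]
Rule 3 Labial Nasal Assimilation: no change — [yhpi]

[yhpi]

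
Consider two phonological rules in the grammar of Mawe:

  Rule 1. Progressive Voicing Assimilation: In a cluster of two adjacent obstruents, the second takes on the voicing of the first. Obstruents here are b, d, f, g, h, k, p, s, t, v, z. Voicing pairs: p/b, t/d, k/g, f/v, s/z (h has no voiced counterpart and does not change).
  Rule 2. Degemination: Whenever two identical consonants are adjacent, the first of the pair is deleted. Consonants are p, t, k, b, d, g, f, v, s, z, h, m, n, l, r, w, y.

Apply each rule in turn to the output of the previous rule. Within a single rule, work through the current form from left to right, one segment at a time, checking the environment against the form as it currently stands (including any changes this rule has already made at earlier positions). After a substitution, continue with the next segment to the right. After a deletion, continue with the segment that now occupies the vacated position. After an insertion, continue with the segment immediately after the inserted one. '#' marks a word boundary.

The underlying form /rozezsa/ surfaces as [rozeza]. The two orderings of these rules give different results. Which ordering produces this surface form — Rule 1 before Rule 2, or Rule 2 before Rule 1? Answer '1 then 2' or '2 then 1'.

Order 1 then 2:
  1 Progressive Voicing Assimilation: [rozezsa] → [rozezza]
  2 Degemination: [rozezza] → [rozeza]
  result: [rozeza]
Order 2 then 1:
  2 Degemination: no change — [rozezsa]
  1 Progressive Voicing Assimilation: [rozezsa] → [rozezza]
  result: [rozezza]

1 then 2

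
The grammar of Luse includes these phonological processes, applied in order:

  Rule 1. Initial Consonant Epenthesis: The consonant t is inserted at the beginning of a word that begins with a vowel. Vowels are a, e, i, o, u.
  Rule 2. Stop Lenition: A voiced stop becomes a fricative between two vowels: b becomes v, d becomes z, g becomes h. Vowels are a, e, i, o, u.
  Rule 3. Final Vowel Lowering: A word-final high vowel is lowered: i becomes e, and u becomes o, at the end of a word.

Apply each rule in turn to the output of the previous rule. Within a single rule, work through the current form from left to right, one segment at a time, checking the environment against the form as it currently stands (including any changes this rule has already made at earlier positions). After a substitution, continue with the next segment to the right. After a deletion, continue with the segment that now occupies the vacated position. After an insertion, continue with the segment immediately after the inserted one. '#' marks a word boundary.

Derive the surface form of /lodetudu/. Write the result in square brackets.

Rule 1 Initial Consonant Epenthesis: no change — [lodetudu]
Rule 2 Stop Lenition: [lodetudu] → [lozetuzu]
Rule 3 Final Vowel Lowering: [lozetuzu] → [lozetuzo]

[lozetuzo]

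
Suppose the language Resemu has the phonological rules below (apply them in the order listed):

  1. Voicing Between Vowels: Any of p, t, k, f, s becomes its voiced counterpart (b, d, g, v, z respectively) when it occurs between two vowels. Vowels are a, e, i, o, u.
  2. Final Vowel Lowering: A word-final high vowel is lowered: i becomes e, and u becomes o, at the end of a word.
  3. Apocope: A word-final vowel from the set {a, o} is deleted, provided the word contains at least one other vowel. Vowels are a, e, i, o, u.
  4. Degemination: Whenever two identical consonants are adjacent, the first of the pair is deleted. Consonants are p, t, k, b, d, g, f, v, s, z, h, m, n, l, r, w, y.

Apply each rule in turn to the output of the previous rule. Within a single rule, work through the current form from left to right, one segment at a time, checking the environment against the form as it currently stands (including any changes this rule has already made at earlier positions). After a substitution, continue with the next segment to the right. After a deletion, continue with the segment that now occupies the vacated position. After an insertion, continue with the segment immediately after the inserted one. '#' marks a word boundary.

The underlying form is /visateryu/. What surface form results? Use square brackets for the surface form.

[vizadery]

1 Voicing Between Vowels: [visateryu] → [vizaderyu]
2 Final Vowel Lowering: [vizaderyu] → [vizaderyo]
3 Apocope: [vizaderyo] → [vizadery]
4 Degemination: no change — [vizadery]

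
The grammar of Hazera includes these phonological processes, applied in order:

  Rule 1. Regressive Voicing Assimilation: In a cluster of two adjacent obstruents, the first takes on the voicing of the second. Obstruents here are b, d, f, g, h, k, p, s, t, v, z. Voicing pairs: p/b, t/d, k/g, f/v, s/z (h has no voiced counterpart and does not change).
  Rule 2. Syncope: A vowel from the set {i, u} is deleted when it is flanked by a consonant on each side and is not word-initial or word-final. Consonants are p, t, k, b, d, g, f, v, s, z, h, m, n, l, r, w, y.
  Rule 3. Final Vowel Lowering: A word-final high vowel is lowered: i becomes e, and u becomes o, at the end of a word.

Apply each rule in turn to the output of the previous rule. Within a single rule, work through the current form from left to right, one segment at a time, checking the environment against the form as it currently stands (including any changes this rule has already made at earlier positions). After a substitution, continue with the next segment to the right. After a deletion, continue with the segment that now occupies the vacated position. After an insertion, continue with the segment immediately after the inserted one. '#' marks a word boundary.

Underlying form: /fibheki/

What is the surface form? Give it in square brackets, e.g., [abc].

Rule 1 Regressive Voicing Assimilation: [fibheki] → [fipheki]
Rule 2 Syncope: [fipheki] → [fpheki]
Rule 3 Final Vowel Lowering: [fpheki] → [fpheke]

[fpheke]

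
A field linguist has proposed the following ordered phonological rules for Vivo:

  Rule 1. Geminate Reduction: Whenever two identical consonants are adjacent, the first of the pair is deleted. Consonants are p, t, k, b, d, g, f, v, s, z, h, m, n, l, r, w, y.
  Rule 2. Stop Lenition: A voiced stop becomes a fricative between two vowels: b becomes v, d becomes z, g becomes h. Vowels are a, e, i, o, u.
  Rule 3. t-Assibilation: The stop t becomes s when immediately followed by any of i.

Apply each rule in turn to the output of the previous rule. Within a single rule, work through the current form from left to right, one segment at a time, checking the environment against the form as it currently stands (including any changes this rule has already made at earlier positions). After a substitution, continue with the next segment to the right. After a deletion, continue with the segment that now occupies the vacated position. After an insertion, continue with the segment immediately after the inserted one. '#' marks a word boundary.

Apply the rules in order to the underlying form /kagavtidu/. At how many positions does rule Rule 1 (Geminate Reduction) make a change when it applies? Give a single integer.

0

Rule 1 Geminate Reduction: no change — [kagavtidu]
Rule 2 Stop Lenition: [kagavtidu] → [kahavtizu]
Rule 3 t-Assibilation: [kahavtizu] → [kahavsizu]
Rule Rule 1 changed 0 position(s).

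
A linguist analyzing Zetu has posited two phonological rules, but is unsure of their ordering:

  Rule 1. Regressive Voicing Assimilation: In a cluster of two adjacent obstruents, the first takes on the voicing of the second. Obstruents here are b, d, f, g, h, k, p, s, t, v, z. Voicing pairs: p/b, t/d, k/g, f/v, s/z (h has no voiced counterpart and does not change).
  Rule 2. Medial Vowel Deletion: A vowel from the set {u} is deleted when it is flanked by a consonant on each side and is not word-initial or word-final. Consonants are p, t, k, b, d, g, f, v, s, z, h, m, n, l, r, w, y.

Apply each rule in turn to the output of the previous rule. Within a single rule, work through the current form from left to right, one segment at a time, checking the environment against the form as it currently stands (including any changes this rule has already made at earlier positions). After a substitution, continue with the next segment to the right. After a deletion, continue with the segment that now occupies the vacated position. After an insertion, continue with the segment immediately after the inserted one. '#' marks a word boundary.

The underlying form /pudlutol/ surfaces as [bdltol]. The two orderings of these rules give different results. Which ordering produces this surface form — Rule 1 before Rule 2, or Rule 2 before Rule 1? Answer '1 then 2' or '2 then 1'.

Order 1 then 2:
  1 Regressive Voicing Assimilation: no change — [pudlutol]
  2 Medial Vowel Deletion: [pudlutol] → [pdltol]
  result: [pdltol]
Order 2 then 1:
  2 Medial Vowel Deletion: [pudlutol] → [pdltol]
  1 Regressive Voicing Assimilation: [pdltol] → [bdltol]
  result: [bdltol]

2 then 1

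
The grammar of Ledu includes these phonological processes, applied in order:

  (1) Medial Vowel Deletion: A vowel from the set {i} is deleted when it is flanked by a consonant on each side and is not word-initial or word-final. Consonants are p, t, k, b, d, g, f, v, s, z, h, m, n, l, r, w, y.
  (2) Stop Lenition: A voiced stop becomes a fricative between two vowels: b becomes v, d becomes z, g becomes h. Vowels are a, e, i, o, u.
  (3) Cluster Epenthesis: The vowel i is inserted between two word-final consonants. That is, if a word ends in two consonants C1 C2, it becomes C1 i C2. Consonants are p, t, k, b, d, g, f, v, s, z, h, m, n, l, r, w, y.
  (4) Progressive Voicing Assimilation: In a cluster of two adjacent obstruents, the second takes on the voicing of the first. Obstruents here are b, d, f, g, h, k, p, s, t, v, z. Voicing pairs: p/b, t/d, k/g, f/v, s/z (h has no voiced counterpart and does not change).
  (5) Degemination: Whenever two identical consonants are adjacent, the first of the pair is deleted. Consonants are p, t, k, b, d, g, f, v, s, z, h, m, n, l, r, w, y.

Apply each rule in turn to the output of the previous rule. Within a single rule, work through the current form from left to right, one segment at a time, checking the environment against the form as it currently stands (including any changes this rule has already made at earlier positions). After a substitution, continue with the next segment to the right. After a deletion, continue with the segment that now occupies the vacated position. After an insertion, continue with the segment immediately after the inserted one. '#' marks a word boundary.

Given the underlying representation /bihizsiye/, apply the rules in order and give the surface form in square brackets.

[bhsye]

(1) Medial Vowel Deletion: [bihizsiye] → [bhzsye]
(2) Stop Lenition: no change — [bhzsye]
(3) Cluster Epenthesis: no change — [bhzsye]
(4) Progressive Voicing Assimilation: [bhzsye] → [bhssye]
(5) Degemination: [bhssye] → [bhsye]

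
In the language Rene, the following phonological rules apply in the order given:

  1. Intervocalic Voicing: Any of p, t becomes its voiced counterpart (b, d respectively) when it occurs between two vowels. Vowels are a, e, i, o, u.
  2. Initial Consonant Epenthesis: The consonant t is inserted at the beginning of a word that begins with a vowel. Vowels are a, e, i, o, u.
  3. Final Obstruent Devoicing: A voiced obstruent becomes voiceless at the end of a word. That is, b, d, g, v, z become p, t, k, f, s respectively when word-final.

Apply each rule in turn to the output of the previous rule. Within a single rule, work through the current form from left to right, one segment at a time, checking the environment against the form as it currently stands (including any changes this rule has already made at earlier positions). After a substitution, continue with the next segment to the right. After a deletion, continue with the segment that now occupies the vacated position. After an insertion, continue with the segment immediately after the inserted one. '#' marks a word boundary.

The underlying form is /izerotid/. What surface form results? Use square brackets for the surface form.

1 Intervocalic Voicing: [izerotid] → [izerodid]
2 Initial Consonant Epenthesis: [izerodid] → [tizerodid]
3 Final Obstruent Devoicing: [tizerodid] → [tizerodit]

[tizerodit]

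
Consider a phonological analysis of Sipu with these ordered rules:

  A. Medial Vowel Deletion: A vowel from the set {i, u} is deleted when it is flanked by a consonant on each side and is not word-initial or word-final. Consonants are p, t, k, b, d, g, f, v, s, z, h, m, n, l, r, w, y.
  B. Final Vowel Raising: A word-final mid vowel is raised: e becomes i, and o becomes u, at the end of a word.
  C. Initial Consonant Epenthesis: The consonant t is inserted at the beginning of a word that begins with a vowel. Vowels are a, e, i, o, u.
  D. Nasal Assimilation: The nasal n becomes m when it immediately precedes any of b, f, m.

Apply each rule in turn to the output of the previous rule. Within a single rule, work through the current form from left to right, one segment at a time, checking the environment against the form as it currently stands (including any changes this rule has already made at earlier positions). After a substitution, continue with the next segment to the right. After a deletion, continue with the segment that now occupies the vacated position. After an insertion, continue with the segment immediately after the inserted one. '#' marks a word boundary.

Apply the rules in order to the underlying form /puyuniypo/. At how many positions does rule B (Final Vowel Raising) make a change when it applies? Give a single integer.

A Medial Vowel Deletion: [puyuniypo] → [pynypo]
B Final Vowel Raising: [pynypo] → [pynypu]
C Initial Consonant Epenthesis: no change — [pynypu]
D Nasal Assimilation: no change — [pynypu]
Rule B changed 1 position(s).

1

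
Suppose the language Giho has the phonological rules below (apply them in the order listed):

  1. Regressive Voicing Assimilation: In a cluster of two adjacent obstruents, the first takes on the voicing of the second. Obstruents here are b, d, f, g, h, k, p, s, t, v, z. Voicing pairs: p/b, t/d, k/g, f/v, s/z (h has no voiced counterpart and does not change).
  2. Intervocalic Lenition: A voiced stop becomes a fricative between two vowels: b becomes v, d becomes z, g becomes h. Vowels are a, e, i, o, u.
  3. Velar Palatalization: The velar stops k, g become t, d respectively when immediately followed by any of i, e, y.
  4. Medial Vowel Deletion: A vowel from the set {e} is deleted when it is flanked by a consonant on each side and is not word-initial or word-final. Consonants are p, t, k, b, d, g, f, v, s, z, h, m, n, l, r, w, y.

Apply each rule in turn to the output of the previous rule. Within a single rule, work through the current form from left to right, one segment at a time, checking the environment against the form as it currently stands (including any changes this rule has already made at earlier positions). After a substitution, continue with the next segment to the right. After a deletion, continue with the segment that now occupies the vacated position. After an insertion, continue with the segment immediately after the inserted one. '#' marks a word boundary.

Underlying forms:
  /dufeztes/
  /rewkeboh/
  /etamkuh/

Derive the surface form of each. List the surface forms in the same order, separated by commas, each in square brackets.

[dufsts], [rwtvoh], [etamkuh]

/dufeztes/:
  1 Regressive Voicing Assimilation: [dufeztes] → [dufestes]
  2 Intervocalic Lenition: no change — [dufestes]
  3 Velar Palatalization: no change — [dufestes]
  4 Medial Vowel Deletion: [dufestes] → [dufsts]
/rewkeboh/:
  1 Regressive Voicing Assimilation: no change — [rewkeboh]
  2 Intervocalic Lenition: [rewkeboh] → [rewkevoh]
  3 Velar Palatalization: [rewkevoh] → [rewtevoh]
  4 Medial Vowel Deletion: [rewtevoh] → [rwtvoh]
/etamkuh/:
  1 Regressive Voicing Assimilation: no change — [etamkuh]
  2 Intervocalic Lenition: no change — [etamkuh]
  3 Velar Palatalization: no change — [etamkuh]
  4 Medial Vowel Deletion: no change — [etamkuh]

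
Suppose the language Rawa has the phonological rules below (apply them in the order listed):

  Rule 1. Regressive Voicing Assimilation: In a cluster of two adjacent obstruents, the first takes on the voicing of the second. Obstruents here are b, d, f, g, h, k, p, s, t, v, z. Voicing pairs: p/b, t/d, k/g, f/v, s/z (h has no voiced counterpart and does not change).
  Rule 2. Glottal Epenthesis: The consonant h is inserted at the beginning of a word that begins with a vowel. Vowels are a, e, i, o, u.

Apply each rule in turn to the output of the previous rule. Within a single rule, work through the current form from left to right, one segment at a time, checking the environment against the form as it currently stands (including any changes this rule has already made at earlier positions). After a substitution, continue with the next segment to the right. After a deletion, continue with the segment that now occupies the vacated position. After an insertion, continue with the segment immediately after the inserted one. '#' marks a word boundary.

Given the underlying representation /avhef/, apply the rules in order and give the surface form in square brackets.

Rule 1 Regressive Voicing Assimilation: [avhef] → [afhef]
Rule 2 Glottal Epenthesis: [afhef] → [hafhef]

[hafhef]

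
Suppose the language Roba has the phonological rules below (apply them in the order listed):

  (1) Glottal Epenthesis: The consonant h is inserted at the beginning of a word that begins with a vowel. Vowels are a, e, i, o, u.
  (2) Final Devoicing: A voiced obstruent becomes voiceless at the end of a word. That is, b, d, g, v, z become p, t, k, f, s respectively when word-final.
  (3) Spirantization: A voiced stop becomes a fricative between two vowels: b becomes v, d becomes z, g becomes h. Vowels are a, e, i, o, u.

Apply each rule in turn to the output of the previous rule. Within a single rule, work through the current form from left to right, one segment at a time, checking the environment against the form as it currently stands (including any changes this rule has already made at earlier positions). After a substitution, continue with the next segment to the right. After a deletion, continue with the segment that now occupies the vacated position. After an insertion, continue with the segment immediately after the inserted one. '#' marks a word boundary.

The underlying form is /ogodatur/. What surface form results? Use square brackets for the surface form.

[hohozatur]

(1) Glottal Epenthesis: [ogodatur] → [hogodatur]
(2) Final Devoicing: no change — [hogodatur]
(3) Spirantization: [hogodatur] → [hohozatur]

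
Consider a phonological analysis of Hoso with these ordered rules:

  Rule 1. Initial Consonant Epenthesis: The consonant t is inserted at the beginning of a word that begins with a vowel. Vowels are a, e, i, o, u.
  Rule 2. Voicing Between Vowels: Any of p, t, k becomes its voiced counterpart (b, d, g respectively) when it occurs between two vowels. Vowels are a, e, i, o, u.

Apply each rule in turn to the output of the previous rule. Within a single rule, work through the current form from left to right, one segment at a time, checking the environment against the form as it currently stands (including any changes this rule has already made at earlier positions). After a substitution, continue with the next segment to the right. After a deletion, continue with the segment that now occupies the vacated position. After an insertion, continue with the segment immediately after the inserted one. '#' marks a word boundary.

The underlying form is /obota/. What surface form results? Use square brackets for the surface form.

[toboda]

Rule 1 Initial Consonant Epenthesis: [obota] → [tobota]
Rule 2 Voicing Between Vowels: [tobota] → [toboda]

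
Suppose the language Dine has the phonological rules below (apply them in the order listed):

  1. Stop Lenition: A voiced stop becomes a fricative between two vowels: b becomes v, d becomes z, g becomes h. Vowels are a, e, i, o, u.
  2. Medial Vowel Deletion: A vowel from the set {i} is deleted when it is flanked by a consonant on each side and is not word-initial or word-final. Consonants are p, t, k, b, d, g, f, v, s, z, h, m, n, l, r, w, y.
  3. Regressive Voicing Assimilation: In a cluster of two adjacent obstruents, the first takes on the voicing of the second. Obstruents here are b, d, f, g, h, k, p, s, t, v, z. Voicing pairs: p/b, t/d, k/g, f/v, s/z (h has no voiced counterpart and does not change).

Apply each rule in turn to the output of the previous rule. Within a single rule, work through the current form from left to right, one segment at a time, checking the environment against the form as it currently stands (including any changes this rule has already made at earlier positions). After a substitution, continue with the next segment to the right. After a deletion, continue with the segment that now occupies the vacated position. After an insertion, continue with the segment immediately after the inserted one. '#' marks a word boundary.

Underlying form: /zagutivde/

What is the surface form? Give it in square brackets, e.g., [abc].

[zahudvde]

1 Stop Lenition: [zagutivde] → [zahutivde]
2 Medial Vowel Deletion: [zahutivde] → [zahutvde]
3 Regressive Voicing Assimilation: [zahutvde] → [zahudvde]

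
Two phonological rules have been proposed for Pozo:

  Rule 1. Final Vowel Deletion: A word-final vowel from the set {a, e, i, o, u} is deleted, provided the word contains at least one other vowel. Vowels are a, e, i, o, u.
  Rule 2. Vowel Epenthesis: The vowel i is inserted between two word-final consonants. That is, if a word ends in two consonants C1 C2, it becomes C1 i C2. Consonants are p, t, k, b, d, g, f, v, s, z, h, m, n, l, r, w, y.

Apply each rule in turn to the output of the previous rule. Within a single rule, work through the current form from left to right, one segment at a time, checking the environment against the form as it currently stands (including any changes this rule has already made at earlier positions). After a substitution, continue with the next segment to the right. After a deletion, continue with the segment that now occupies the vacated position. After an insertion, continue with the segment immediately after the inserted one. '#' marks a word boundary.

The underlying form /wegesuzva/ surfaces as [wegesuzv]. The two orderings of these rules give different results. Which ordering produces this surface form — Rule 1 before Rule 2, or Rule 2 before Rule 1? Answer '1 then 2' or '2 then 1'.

2 then 1

Order 1 then 2:
  1 Final Vowel Deletion: [wegesuzva] → [wegesuzv]
  2 Vowel Epenthesis: [wegesuzv] → [wegesuziv]
  result: [wegesuziv]
Order 2 then 1:
  2 Vowel Epenthesis: no change — [wegesuzva]
  1 Final Vowel Deletion: [wegesuzva] → [wegesuzv]
  result: [wegesuzv]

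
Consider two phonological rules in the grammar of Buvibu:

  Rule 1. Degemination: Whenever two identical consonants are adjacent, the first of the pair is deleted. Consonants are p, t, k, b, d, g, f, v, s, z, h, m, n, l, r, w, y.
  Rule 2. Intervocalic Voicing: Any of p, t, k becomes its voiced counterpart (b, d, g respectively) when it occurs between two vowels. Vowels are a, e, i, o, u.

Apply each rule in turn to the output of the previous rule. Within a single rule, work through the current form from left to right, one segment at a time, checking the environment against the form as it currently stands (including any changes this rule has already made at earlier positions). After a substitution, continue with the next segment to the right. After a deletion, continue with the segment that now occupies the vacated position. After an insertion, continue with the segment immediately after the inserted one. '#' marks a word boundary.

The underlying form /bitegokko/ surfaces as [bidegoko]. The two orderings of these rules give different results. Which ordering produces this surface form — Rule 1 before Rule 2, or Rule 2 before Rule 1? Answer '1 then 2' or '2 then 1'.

Order 1 then 2:
  1 Degemination: [bitegokko] → [bitegoko]
  2 Intervocalic Voicing: [bitegoko] → [bidegogo]
  result: [bidegogo]
Order 2 then 1:
  2 Intervocalic Voicing: [bitegokko] → [bidegokko]
  1 Degemination: [bidegokko] → [bidegoko]
  result: [bidegoko]

2 then 1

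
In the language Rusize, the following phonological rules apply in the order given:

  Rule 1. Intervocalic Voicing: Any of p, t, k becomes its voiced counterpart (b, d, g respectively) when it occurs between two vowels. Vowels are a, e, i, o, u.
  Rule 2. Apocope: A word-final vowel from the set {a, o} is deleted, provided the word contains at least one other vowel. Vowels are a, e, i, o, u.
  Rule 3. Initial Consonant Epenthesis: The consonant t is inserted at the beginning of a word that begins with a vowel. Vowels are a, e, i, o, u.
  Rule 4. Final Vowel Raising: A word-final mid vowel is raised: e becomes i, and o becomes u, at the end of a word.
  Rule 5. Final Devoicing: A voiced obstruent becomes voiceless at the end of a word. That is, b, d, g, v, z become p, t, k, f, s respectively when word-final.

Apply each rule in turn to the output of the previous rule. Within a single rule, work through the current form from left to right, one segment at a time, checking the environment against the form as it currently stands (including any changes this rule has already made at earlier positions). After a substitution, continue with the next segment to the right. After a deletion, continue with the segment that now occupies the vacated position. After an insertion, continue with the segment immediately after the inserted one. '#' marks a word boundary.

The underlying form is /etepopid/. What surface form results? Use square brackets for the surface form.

Rule 1 Intervocalic Voicing: [etepopid] → [edebobid]
Rule 2 Apocope: no change — [edebobid]
Rule 3 Initial Consonant Epenthesis: [edebobid] → [tedebobid]
Rule 4 Final Vowel Raising: no change — [tedebobid]
Rule 5 Final Devoicing: [tedebobid] → [tedebobit]

[tedebobit]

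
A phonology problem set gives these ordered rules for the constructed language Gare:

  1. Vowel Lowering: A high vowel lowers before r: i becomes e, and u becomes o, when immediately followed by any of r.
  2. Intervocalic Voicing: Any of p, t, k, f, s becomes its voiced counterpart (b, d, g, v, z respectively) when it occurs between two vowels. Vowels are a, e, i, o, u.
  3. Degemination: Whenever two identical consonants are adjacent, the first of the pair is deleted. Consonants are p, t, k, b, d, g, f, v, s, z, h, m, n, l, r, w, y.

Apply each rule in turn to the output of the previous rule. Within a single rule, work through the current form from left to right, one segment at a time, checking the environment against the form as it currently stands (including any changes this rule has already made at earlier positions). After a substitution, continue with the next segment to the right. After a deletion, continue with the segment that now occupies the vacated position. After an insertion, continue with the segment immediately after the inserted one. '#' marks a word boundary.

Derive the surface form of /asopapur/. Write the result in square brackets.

1 Vowel Lowering: [asopapur] → [asopapor]
2 Intervocalic Voicing: [asopapor] → [azobabor]
3 Degemination: no change — [azobabor]

[azobabor]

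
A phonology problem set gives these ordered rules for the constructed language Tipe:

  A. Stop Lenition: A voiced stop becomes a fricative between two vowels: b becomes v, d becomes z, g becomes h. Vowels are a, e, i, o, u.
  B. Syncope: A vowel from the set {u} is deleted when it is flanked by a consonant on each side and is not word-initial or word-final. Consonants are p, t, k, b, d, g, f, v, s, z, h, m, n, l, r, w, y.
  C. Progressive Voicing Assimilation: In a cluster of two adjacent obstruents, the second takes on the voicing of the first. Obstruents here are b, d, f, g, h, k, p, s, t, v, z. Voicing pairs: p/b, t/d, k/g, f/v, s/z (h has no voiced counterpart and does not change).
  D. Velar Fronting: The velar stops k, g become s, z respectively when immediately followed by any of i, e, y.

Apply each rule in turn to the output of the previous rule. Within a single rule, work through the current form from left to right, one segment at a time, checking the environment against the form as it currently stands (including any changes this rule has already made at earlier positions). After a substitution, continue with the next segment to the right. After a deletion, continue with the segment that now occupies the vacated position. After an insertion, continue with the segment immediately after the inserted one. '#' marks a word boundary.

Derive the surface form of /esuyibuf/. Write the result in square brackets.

[esyivv]

A Stop Lenition: [esuyibuf] → [esuyivuf]
B Syncope: [esuyivuf] → [esyivf]
C Progressive Voicing Assimilation: [esyivf] → [esyivv]
D Velar Fronting: no change — [esyivv]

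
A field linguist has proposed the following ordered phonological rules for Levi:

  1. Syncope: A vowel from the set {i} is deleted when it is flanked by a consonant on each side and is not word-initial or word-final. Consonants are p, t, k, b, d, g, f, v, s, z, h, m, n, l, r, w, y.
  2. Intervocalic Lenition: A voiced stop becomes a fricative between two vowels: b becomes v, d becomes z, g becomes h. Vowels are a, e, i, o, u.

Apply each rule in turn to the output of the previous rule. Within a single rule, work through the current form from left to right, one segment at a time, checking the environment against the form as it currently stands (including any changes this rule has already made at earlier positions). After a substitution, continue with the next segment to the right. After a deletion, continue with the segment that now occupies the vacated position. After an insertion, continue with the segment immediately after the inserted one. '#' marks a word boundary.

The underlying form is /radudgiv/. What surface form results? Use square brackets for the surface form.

[razudgv]

1 Syncope: [radudgiv] → [radudgv]
2 Intervocalic Lenition: [radudgv] → [razudgv]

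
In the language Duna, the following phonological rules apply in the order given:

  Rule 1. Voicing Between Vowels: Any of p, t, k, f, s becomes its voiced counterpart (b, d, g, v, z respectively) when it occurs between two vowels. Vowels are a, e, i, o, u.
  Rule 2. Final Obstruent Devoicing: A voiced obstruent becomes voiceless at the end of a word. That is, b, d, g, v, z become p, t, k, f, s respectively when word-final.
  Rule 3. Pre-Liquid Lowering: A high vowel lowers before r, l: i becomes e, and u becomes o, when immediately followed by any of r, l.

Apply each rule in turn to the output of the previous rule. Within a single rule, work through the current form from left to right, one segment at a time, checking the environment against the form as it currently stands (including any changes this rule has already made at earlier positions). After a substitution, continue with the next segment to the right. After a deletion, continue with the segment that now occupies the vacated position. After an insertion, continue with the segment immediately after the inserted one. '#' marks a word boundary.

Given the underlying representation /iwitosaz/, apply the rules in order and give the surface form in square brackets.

Rule 1 Voicing Between Vowels: [iwitosaz] → [iwidozaz]
Rule 2 Final Obstruent Devoicing: [iwidozaz] → [iwidozas]
Rule 3 Pre-Liquid Lowering: no change — [iwidozas]

[iwidozas]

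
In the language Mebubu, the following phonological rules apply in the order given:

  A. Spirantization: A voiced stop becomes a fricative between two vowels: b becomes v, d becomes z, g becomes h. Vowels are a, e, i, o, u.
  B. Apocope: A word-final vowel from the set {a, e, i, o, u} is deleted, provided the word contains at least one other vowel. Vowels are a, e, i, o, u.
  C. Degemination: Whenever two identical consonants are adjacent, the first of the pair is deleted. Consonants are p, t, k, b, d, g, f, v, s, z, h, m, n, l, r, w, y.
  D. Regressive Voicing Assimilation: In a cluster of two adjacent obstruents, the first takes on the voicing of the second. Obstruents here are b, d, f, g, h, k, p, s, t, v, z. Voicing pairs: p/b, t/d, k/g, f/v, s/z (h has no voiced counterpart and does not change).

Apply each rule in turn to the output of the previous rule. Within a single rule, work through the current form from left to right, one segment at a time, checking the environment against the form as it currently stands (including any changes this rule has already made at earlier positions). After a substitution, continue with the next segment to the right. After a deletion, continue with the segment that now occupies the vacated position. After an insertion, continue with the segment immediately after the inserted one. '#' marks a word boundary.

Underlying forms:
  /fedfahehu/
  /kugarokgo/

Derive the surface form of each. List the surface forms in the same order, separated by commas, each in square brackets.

/fedfahehu/:
  A Spirantization: no change — [fedfahehu]
  B Apocope: [fedfahehu] → [fedfaheh]
  C Degemination: no change — [fedfaheh]
  D Regressive Voicing Assimilation: [fedfaheh] → [fetfaheh]
/kugarokgo/:
  A Spirantization: [kugarokgo] → [kuharokgo]
  B Apocope: [kuharokgo] → [kuharokg]
  C Degemination: no change — [kuharokg]
  D Regressive Voicing Assimilation: [kuharokg] → [kuharogg]

[fetfaheh], [kuharogg]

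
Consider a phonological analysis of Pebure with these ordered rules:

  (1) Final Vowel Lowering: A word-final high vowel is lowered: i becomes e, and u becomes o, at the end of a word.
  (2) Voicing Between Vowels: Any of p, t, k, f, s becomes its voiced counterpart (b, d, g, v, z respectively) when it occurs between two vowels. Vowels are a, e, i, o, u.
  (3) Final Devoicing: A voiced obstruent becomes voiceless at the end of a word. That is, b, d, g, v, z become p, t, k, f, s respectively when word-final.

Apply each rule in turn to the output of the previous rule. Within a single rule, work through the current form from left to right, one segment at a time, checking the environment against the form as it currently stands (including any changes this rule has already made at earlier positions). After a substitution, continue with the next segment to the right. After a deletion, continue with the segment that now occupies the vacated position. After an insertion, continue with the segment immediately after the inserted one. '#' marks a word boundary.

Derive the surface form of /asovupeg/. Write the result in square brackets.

(1) Final Vowel Lowering: no change — [asovupeg]
(2) Voicing Between Vowels: [asovupeg] → [azovubeg]
(3) Final Devoicing: [azovubeg] → [azovubek]

[azovubek]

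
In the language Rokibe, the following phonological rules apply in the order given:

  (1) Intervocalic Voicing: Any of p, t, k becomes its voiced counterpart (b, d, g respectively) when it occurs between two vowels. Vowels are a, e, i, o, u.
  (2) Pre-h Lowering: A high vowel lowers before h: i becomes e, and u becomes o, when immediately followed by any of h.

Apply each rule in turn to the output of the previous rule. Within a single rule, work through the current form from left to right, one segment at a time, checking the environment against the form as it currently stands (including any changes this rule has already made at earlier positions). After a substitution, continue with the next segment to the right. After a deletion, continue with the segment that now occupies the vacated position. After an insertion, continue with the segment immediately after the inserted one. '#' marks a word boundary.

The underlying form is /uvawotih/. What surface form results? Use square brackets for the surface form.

[uvawodeh]

(1) Intervocalic Voicing: [uvawotih] → [uvawodih]
(2) Pre-h Lowering: [uvawodih] → [uvawodeh]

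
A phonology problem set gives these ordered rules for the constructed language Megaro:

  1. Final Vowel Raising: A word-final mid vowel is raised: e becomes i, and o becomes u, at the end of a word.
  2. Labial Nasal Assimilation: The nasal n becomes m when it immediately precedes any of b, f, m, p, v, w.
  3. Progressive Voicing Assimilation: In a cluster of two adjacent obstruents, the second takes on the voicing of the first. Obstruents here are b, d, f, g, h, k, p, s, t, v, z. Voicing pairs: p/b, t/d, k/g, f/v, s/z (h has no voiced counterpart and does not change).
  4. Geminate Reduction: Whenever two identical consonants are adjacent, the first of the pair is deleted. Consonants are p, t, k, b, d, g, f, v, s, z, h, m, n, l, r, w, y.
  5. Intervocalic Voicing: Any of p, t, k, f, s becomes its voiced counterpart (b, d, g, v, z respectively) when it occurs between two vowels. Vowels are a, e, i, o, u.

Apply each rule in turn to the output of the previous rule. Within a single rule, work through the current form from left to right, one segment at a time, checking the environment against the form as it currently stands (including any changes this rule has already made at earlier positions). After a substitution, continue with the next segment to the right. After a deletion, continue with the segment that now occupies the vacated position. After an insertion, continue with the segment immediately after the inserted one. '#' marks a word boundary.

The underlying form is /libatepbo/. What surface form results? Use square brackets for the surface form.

[libadebu]

1 Final Vowel Raising: [libatepbo] → [libatepbu]
2 Labial Nasal Assimilation: no change — [libatepbu]
3 Progressive Voicing Assimilation: [libatepbu] → [libateppu]
4 Geminate Reduction: [libateppu] → [libatepu]
5 Intervocalic Voicing: [libatepu] → [libadebu]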